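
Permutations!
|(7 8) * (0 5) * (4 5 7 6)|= 6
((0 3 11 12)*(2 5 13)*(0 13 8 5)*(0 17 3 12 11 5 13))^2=((0 12)(2 17 3 5 8 13))^2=(2 3 8)(5 13 17)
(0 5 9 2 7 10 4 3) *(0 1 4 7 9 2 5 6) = (0 6)(1 4 3)(2 9 5)(7 10) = [6, 4, 9, 1, 3, 2, 0, 10, 8, 5, 7]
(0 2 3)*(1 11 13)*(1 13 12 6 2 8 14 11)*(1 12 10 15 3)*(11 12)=(0 8 14 12 6 2 1 11 10 15 3)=[8, 11, 1, 0, 4, 5, 2, 7, 14, 9, 15, 10, 6, 13, 12, 3]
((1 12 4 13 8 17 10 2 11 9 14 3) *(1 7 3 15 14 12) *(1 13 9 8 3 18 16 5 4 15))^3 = ((1 13 3 7 18 16 5 4 9 12 15 14)(2 11 8 17 10))^3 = (1 7 5 12)(2 17 11 10 8)(3 16 9 14)(4 15 13 18)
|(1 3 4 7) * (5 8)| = |(1 3 4 7)(5 8)| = 4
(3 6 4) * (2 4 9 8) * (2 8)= (2 4 3 6 9)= [0, 1, 4, 6, 3, 5, 9, 7, 8, 2]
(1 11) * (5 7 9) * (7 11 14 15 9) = (1 14 15 9 5 11) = [0, 14, 2, 3, 4, 11, 6, 7, 8, 5, 10, 1, 12, 13, 15, 9]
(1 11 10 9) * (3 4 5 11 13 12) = (1 13 12 3 4 5 11 10 9) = [0, 13, 2, 4, 5, 11, 6, 7, 8, 1, 9, 10, 3, 12]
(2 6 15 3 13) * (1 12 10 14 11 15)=[0, 12, 6, 13, 4, 5, 1, 7, 8, 9, 14, 15, 10, 2, 11, 3]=(1 12 10 14 11 15 3 13 2 6)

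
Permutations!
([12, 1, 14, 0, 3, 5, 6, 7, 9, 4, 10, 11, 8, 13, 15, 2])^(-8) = (0 4 8)(2 14 15)(3 9 12)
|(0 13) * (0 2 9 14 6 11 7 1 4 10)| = |(0 13 2 9 14 6 11 7 1 4 10)| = 11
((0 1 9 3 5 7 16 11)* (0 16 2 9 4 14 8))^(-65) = (11 16)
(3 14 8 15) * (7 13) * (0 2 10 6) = (0 2 10 6)(3 14 8 15)(7 13) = [2, 1, 10, 14, 4, 5, 0, 13, 15, 9, 6, 11, 12, 7, 8, 3]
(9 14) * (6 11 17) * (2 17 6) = (2 17)(6 11)(9 14) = [0, 1, 17, 3, 4, 5, 11, 7, 8, 14, 10, 6, 12, 13, 9, 15, 16, 2]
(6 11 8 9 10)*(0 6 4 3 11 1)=(0 6 1)(3 11 8 9 10 4)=[6, 0, 2, 11, 3, 5, 1, 7, 9, 10, 4, 8]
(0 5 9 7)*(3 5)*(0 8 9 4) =(0 3 5 4)(7 8 9) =[3, 1, 2, 5, 0, 4, 6, 8, 9, 7]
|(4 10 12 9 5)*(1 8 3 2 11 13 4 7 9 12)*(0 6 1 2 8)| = |(0 6 1)(2 11 13 4 10)(3 8)(5 7 9)| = 30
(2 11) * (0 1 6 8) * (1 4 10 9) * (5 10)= (0 4 5 10 9 1 6 8)(2 11)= [4, 6, 11, 3, 5, 10, 8, 7, 0, 1, 9, 2]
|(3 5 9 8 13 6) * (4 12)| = 6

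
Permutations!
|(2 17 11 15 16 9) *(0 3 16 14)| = |(0 3 16 9 2 17 11 15 14)| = 9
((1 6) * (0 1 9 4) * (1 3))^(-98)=(0 9 1)(3 4 6)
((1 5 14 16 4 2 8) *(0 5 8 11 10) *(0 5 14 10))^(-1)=(0 11 2 4 16 14)(1 8)(5 10)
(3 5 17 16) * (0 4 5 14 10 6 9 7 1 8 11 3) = (0 4 5 17 16)(1 8 11 3 14 10 6 9 7) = [4, 8, 2, 14, 5, 17, 9, 1, 11, 7, 6, 3, 12, 13, 10, 15, 0, 16]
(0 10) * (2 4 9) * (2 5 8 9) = (0 10)(2 4)(5 8 9) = [10, 1, 4, 3, 2, 8, 6, 7, 9, 5, 0]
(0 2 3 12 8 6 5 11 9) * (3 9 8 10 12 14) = [2, 1, 9, 14, 4, 11, 5, 7, 6, 0, 12, 8, 10, 13, 3] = (0 2 9)(3 14)(5 11 8 6)(10 12)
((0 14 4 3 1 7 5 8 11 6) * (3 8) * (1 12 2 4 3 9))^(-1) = (0 6 11 8 4 2 12 3 14)(1 9 5 7)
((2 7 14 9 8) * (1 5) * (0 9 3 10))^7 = (0 10 3 14 7 2 8 9)(1 5)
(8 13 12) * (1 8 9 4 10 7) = (1 8 13 12 9 4 10 7) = [0, 8, 2, 3, 10, 5, 6, 1, 13, 4, 7, 11, 9, 12]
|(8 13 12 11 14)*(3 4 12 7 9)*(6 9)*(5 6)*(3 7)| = |(3 4 12 11 14 8 13)(5 6 9 7)| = 28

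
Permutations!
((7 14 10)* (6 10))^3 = ((6 10 7 14))^3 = (6 14 7 10)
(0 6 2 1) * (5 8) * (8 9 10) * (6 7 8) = (0 7 8 5 9 10 6 2 1) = [7, 0, 1, 3, 4, 9, 2, 8, 5, 10, 6]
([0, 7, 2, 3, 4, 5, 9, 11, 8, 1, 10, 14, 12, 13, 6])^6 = (14)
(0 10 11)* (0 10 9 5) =(0 9 5)(10 11) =[9, 1, 2, 3, 4, 0, 6, 7, 8, 5, 11, 10]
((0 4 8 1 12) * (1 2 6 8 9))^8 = ((0 4 9 1 12)(2 6 8))^8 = (0 1 4 12 9)(2 8 6)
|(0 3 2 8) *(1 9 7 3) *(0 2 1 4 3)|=6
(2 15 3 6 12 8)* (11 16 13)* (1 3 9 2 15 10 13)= (1 3 6 12 8 15 9 2 10 13 11 16)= [0, 3, 10, 6, 4, 5, 12, 7, 15, 2, 13, 16, 8, 11, 14, 9, 1]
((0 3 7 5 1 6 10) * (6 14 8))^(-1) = ((0 3 7 5 1 14 8 6 10))^(-1) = (0 10 6 8 14 1 5 7 3)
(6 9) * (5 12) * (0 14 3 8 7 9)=[14, 1, 2, 8, 4, 12, 0, 9, 7, 6, 10, 11, 5, 13, 3]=(0 14 3 8 7 9 6)(5 12)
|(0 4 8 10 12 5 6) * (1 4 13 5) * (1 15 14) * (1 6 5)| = 10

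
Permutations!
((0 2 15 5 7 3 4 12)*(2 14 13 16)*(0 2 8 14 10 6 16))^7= ((0 10 6 16 8 14 13)(2 15 5 7 3 4 12))^7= (16)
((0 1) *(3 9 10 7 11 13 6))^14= (13)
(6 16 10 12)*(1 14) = (1 14)(6 16 10 12) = [0, 14, 2, 3, 4, 5, 16, 7, 8, 9, 12, 11, 6, 13, 1, 15, 10]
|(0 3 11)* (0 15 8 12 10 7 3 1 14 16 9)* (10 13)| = 40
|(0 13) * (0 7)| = |(0 13 7)| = 3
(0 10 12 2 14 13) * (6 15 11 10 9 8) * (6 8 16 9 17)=(0 17 6 15 11 10 12 2 14 13)(9 16)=[17, 1, 14, 3, 4, 5, 15, 7, 8, 16, 12, 10, 2, 0, 13, 11, 9, 6]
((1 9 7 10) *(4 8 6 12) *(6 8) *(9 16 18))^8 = (1 18 7)(4 12 6)(9 10 16)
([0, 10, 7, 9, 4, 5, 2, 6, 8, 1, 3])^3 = (1 9 3 10)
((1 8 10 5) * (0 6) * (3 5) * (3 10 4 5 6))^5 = (10)(0 6 3)(1 8 4 5)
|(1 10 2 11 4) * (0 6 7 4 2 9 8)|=|(0 6 7 4 1 10 9 8)(2 11)|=8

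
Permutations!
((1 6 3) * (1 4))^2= (1 3)(4 6)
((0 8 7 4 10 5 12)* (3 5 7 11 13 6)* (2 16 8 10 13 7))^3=(0 16 7 6 12 2 11 13 5 10 8 4 3)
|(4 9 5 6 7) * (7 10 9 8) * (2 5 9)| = |(2 5 6 10)(4 8 7)| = 12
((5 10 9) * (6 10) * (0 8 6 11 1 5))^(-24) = ((0 8 6 10 9)(1 5 11))^(-24) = (11)(0 8 6 10 9)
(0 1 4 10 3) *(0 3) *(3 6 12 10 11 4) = (0 1 3 6 12 10)(4 11) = [1, 3, 2, 6, 11, 5, 12, 7, 8, 9, 0, 4, 10]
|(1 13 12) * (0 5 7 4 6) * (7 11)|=6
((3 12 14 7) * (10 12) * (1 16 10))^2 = ((1 16 10 12 14 7 3))^2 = (1 10 14 3 16 12 7)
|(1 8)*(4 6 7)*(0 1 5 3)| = |(0 1 8 5 3)(4 6 7)| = 15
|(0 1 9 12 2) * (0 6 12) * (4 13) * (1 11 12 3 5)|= 18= |(0 11 12 2 6 3 5 1 9)(4 13)|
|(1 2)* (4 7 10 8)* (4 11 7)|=|(1 2)(7 10 8 11)|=4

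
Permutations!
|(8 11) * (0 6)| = 2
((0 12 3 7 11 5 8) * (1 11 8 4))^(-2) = ((0 12 3 7 8)(1 11 5 4))^(-2) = (0 7 12 8 3)(1 5)(4 11)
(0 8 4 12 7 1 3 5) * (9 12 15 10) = (0 8 4 15 10 9 12 7 1 3 5) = [8, 3, 2, 5, 15, 0, 6, 1, 4, 12, 9, 11, 7, 13, 14, 10]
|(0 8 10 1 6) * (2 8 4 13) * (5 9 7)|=24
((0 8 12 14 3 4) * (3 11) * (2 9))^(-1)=((0 8 12 14 11 3 4)(2 9))^(-1)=(0 4 3 11 14 12 8)(2 9)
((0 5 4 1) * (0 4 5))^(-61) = (5)(1 4)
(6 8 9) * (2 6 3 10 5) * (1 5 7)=(1 5 2 6 8 9 3 10 7)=[0, 5, 6, 10, 4, 2, 8, 1, 9, 3, 7]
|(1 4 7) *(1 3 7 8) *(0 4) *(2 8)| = 10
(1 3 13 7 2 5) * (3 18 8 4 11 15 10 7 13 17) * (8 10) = (1 18 10 7 2 5)(3 17)(4 11 15 8) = [0, 18, 5, 17, 11, 1, 6, 2, 4, 9, 7, 15, 12, 13, 14, 8, 16, 3, 10]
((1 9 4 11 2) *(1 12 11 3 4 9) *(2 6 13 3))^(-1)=(2 4 3 13 6 11 12)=((2 12 11 6 13 3 4))^(-1)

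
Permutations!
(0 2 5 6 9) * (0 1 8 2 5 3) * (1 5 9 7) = (0 9 5 6 7 1 8 2 3) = [9, 8, 3, 0, 4, 6, 7, 1, 2, 5]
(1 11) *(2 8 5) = (1 11)(2 8 5) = [0, 11, 8, 3, 4, 2, 6, 7, 5, 9, 10, 1]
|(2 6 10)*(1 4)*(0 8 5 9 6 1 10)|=20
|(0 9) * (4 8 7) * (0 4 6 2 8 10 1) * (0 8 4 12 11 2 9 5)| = 10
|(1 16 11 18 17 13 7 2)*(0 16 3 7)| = |(0 16 11 18 17 13)(1 3 7 2)| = 12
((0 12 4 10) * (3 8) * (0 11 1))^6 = (12)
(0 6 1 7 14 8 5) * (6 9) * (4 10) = (0 9 6 1 7 14 8 5)(4 10) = [9, 7, 2, 3, 10, 0, 1, 14, 5, 6, 4, 11, 12, 13, 8]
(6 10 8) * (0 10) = [10, 1, 2, 3, 4, 5, 0, 7, 6, 9, 8] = (0 10 8 6)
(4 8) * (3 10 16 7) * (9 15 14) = (3 10 16 7)(4 8)(9 15 14) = [0, 1, 2, 10, 8, 5, 6, 3, 4, 15, 16, 11, 12, 13, 9, 14, 7]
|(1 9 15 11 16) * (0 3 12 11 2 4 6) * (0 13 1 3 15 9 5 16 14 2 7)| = 33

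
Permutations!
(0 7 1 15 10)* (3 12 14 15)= (0 7 1 3 12 14 15 10)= [7, 3, 2, 12, 4, 5, 6, 1, 8, 9, 0, 11, 14, 13, 15, 10]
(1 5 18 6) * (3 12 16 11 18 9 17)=(1 5 9 17 3 12 16 11 18 6)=[0, 5, 2, 12, 4, 9, 1, 7, 8, 17, 10, 18, 16, 13, 14, 15, 11, 3, 6]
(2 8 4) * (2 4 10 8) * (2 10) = (2 10 8) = [0, 1, 10, 3, 4, 5, 6, 7, 2, 9, 8]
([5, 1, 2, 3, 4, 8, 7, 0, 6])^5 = (8)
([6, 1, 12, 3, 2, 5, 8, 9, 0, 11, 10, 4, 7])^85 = [6, 1, 12, 3, 2, 5, 8, 9, 0, 11, 10, 4, 7]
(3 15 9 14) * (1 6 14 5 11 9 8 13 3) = (1 6 14)(3 15 8 13)(5 11 9) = [0, 6, 2, 15, 4, 11, 14, 7, 13, 5, 10, 9, 12, 3, 1, 8]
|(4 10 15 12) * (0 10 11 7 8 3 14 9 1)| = 12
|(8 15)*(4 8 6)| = 4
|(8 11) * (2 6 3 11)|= 5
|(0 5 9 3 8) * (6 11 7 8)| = 8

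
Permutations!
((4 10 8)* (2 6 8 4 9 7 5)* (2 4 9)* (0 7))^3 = (0 4)(5 9)(7 10)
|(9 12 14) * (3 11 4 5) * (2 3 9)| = 8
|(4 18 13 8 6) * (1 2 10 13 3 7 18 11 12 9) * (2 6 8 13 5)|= |(1 6 4 11 12 9)(2 10 5)(3 7 18)|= 6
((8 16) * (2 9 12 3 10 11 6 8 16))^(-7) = (16)(2 9 12 3 10 11 6 8)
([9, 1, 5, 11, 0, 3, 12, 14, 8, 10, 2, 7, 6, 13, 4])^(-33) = (0 7 5 9 14 3 10 4 11 2)(6 12)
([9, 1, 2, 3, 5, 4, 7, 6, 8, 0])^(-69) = [9, 1, 2, 3, 5, 4, 7, 6, 8, 0]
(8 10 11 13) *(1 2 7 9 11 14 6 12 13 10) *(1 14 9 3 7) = (1 2)(3 7)(6 12 13 8 14)(9 11 10) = [0, 2, 1, 7, 4, 5, 12, 3, 14, 11, 9, 10, 13, 8, 6]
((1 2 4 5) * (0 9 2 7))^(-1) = ((0 9 2 4 5 1 7))^(-1) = (0 7 1 5 4 2 9)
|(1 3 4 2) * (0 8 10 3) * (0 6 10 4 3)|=|(0 8 4 2 1 6 10)|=7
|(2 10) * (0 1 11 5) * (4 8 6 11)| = 14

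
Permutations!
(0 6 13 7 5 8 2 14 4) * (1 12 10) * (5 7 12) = (0 6 13 12 10 1 5 8 2 14 4) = [6, 5, 14, 3, 0, 8, 13, 7, 2, 9, 1, 11, 10, 12, 4]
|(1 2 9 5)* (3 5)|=|(1 2 9 3 5)|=5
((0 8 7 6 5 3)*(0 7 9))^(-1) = (0 9 8)(3 5 6 7)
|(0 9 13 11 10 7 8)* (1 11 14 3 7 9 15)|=11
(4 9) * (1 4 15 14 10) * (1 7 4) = (4 9 15 14 10 7) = [0, 1, 2, 3, 9, 5, 6, 4, 8, 15, 7, 11, 12, 13, 10, 14]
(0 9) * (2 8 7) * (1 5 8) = (0 9)(1 5 8 7 2) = [9, 5, 1, 3, 4, 8, 6, 2, 7, 0]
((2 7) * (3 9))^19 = ((2 7)(3 9))^19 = (2 7)(3 9)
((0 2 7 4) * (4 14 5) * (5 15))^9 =(0 7 15 4 2 14 5)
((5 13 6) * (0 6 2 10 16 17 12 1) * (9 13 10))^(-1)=((0 6 5 10 16 17 12 1)(2 9 13))^(-1)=(0 1 12 17 16 10 5 6)(2 13 9)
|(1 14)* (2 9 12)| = |(1 14)(2 9 12)| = 6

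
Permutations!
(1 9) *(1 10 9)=(9 10)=[0, 1, 2, 3, 4, 5, 6, 7, 8, 10, 9]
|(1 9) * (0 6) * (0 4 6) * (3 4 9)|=5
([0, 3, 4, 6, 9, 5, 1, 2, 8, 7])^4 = [0, 3, 2, 6, 4, 5, 1, 7, 8, 9]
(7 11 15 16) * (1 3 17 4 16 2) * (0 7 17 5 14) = (0 7 11 15 2 1 3 5 14)(4 16 17) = [7, 3, 1, 5, 16, 14, 6, 11, 8, 9, 10, 15, 12, 13, 0, 2, 17, 4]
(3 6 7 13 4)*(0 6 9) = (0 6 7 13 4 3 9) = [6, 1, 2, 9, 3, 5, 7, 13, 8, 0, 10, 11, 12, 4]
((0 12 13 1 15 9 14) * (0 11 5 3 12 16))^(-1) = ((0 16)(1 15 9 14 11 5 3 12 13))^(-1) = (0 16)(1 13 12 3 5 11 14 9 15)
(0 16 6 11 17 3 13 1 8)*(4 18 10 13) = (0 16 6 11 17 3 4 18 10 13 1 8) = [16, 8, 2, 4, 18, 5, 11, 7, 0, 9, 13, 17, 12, 1, 14, 15, 6, 3, 10]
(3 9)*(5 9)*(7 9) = [0, 1, 2, 5, 4, 7, 6, 9, 8, 3] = (3 5 7 9)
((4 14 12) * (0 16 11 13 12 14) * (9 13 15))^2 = (0 11 9 12)(4 16 15 13)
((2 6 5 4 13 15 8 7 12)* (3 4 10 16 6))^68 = (16)(2 15)(3 8)(4 7)(12 13) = ((2 3 4 13 15 8 7 12)(5 10 16 6))^68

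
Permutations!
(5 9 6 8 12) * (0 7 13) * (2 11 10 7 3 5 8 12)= [3, 1, 11, 5, 4, 9, 12, 13, 2, 6, 7, 10, 8, 0]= (0 3 5 9 6 12 8 2 11 10 7 13)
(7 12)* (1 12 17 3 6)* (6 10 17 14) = [0, 12, 2, 10, 4, 5, 1, 14, 8, 9, 17, 11, 7, 13, 6, 15, 16, 3] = (1 12 7 14 6)(3 10 17)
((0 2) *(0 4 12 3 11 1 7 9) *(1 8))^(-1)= ((0 2 4 12 3 11 8 1 7 9))^(-1)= (0 9 7 1 8 11 3 12 4 2)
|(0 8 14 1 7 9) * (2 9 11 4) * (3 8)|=|(0 3 8 14 1 7 11 4 2 9)|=10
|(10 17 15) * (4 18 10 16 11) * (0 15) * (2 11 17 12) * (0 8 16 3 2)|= 9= |(0 15 3 2 11 4 18 10 12)(8 16 17)|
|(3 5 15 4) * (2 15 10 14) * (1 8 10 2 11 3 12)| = |(1 8 10 14 11 3 5 2 15 4 12)| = 11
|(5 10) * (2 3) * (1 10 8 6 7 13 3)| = 9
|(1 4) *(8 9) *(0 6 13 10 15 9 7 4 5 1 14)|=|(0 6 13 10 15 9 8 7 4 14)(1 5)|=10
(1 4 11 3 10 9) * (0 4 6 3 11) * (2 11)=(0 4)(1 6 3 10 9)(2 11)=[4, 6, 11, 10, 0, 5, 3, 7, 8, 1, 9, 2]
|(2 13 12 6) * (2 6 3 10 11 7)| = 7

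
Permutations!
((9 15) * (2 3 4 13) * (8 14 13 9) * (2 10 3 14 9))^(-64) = ((2 14 13 10 3 4)(8 9 15))^(-64) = (2 13 3)(4 14 10)(8 15 9)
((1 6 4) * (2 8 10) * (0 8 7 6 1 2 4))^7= (10)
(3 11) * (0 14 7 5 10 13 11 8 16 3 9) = [14, 1, 2, 8, 4, 10, 6, 5, 16, 0, 13, 9, 12, 11, 7, 15, 3] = (0 14 7 5 10 13 11 9)(3 8 16)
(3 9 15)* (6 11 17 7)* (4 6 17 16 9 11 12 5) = [0, 1, 2, 11, 6, 4, 12, 17, 8, 15, 10, 16, 5, 13, 14, 3, 9, 7] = (3 11 16 9 15)(4 6 12 5)(7 17)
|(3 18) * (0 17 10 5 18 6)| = |(0 17 10 5 18 3 6)| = 7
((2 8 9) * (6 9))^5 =((2 8 6 9))^5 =(2 8 6 9)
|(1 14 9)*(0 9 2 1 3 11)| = |(0 9 3 11)(1 14 2)| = 12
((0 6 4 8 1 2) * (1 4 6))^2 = ((0 1 2)(4 8))^2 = (8)(0 2 1)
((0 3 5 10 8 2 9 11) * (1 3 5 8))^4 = ((0 5 10 1 3 8 2 9 11))^4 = (0 3 11 1 9 10 2 5 8)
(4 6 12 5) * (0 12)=[12, 1, 2, 3, 6, 4, 0, 7, 8, 9, 10, 11, 5]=(0 12 5 4 6)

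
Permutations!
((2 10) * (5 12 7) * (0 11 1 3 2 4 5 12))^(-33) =(0 5 4 10 2 3 1 11)(7 12)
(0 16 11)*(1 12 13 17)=(0 16 11)(1 12 13 17)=[16, 12, 2, 3, 4, 5, 6, 7, 8, 9, 10, 0, 13, 17, 14, 15, 11, 1]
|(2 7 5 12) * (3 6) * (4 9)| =4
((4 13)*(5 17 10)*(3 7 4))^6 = (17)(3 4)(7 13)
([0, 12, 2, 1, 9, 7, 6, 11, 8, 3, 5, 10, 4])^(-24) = [0, 12, 2, 1, 9, 5, 6, 7, 8, 3, 10, 11, 4]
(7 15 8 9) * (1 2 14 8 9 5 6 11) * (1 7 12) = [0, 2, 14, 3, 4, 6, 11, 15, 5, 12, 10, 7, 1, 13, 8, 9] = (1 2 14 8 5 6 11 7 15 9 12)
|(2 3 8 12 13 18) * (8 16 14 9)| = 9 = |(2 3 16 14 9 8 12 13 18)|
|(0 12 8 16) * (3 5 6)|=|(0 12 8 16)(3 5 6)|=12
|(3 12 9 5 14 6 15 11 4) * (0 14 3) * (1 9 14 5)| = |(0 5 3 12 14 6 15 11 4)(1 9)| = 18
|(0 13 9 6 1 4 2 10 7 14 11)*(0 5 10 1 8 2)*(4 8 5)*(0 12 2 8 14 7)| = |(0 13 9 6 5 10)(1 14 11 4 12 2)| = 6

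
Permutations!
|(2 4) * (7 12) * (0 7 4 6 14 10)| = |(0 7 12 4 2 6 14 10)| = 8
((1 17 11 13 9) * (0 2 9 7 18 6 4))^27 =(0 11 4 17 6 1 18 9 7 2 13)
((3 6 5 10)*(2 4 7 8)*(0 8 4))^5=((0 8 2)(3 6 5 10)(4 7))^5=(0 2 8)(3 6 5 10)(4 7)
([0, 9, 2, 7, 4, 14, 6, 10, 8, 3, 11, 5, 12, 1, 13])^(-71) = (1 9 3 7 10 11 5 14 13)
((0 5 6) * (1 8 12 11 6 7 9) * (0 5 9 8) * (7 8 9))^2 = ((0 7 9 1)(5 8 12 11 6))^2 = (0 9)(1 7)(5 12 6 8 11)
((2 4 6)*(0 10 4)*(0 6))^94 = (0 10 4)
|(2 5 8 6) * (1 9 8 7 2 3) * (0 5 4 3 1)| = 12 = |(0 5 7 2 4 3)(1 9 8 6)|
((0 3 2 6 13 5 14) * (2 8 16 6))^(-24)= ((0 3 8 16 6 13 5 14))^(-24)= (16)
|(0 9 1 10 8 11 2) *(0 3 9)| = |(1 10 8 11 2 3 9)| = 7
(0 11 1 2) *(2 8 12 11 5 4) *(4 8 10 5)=(0 4 2)(1 10 5 8 12 11)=[4, 10, 0, 3, 2, 8, 6, 7, 12, 9, 5, 1, 11]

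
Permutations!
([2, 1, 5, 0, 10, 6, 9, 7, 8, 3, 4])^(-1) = [3, 1, 0, 9, 10, 2, 5, 7, 8, 6, 4]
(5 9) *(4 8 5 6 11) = (4 8 5 9 6 11) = [0, 1, 2, 3, 8, 9, 11, 7, 5, 6, 10, 4]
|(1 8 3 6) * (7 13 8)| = 6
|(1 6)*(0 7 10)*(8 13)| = |(0 7 10)(1 6)(8 13)| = 6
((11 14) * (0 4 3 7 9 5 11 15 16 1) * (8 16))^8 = (0 15 9)(1 14 7)(3 16 11)(4 8 5)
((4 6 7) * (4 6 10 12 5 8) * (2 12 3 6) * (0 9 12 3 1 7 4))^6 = ((0 9 12 5 8)(1 7 2 3 6 4 10))^6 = (0 9 12 5 8)(1 10 4 6 3 2 7)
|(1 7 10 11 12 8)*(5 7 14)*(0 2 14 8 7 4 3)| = 12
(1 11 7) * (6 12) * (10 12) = (1 11 7)(6 10 12) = [0, 11, 2, 3, 4, 5, 10, 1, 8, 9, 12, 7, 6]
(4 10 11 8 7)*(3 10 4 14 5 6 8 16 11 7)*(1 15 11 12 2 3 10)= (1 15 11 16 12 2 3)(5 6 8 10 7 14)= [0, 15, 3, 1, 4, 6, 8, 14, 10, 9, 7, 16, 2, 13, 5, 11, 12]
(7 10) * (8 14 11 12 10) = (7 8 14 11 12 10) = [0, 1, 2, 3, 4, 5, 6, 8, 14, 9, 7, 12, 10, 13, 11]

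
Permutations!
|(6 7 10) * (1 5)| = 6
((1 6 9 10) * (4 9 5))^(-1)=(1 10 9 4 5 6)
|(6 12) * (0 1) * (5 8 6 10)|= |(0 1)(5 8 6 12 10)|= 10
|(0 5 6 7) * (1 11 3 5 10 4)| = 9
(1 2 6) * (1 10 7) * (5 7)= (1 2 6 10 5 7)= [0, 2, 6, 3, 4, 7, 10, 1, 8, 9, 5]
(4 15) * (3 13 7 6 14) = [0, 1, 2, 13, 15, 5, 14, 6, 8, 9, 10, 11, 12, 7, 3, 4] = (3 13 7 6 14)(4 15)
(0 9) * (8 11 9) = [8, 1, 2, 3, 4, 5, 6, 7, 11, 0, 10, 9] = (0 8 11 9)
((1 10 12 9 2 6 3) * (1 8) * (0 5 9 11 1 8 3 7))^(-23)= (0 5 9 2 6 7)(1 10 12 11)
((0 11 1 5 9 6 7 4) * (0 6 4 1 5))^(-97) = (0 1 7 6 4 9 5 11)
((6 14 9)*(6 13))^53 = (6 14 9 13)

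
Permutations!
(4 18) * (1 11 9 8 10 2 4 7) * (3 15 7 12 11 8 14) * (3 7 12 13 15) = (1 8 10 2 4 18 13 15 12 11 9 14 7) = [0, 8, 4, 3, 18, 5, 6, 1, 10, 14, 2, 9, 11, 15, 7, 12, 16, 17, 13]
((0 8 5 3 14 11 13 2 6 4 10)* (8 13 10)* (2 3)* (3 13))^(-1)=(0 10 11 14 3)(2 5 8 4 6)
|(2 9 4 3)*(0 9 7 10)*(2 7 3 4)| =6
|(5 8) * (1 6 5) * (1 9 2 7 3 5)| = 6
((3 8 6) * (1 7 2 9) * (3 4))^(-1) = (1 9 2 7)(3 4 6 8)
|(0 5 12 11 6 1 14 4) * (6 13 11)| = |(0 5 12 6 1 14 4)(11 13)| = 14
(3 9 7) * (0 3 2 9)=(0 3)(2 9 7)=[3, 1, 9, 0, 4, 5, 6, 2, 8, 7]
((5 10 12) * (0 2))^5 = (0 2)(5 12 10)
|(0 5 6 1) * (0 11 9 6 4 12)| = 4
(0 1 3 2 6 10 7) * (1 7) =(0 7)(1 3 2 6 10) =[7, 3, 6, 2, 4, 5, 10, 0, 8, 9, 1]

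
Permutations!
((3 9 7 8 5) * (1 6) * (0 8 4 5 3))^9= (0 3 7 5 8 9 4)(1 6)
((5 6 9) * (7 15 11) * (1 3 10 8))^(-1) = (1 8 10 3)(5 9 6)(7 11 15)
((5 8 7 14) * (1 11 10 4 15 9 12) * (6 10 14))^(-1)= (1 12 9 15 4 10 6 7 8 5 14 11)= ((1 11 14 5 8 7 6 10 4 15 9 12))^(-1)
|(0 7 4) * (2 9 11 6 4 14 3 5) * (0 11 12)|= 24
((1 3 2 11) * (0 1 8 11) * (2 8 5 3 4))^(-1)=((0 1 4 2)(3 8 11 5))^(-1)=(0 2 4 1)(3 5 11 8)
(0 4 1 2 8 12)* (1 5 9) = (0 4 5 9 1 2 8 12) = [4, 2, 8, 3, 5, 9, 6, 7, 12, 1, 10, 11, 0]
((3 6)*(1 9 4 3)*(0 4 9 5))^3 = ((9)(0 4 3 6 1 5))^3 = (9)(0 6)(1 4)(3 5)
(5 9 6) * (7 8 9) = (5 7 8 9 6) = [0, 1, 2, 3, 4, 7, 5, 8, 9, 6]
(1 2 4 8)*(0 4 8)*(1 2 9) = (0 4)(1 9)(2 8) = [4, 9, 8, 3, 0, 5, 6, 7, 2, 1]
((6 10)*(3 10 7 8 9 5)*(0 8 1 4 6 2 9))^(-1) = (0 8)(1 7 6 4)(2 10 3 5 9)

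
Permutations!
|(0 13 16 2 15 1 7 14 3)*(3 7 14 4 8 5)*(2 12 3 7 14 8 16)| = 12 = |(0 13 2 15 1 8 5 7 4 16 12 3)|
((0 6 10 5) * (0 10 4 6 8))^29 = (0 8)(4 6)(5 10)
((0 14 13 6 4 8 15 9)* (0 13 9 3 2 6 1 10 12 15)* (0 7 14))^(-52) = (15)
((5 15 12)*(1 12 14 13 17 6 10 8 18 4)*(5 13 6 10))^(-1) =(1 4 18 8 10 17 13 12)(5 6 14 15)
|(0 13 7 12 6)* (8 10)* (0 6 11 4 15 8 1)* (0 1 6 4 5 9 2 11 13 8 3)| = |(0 8 10 6 4 15 3)(2 11 5 9)(7 12 13)| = 84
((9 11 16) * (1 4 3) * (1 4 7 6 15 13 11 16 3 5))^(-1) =(1 5 4 3 11 13 15 6 7)(9 16)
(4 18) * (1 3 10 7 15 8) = (1 3 10 7 15 8)(4 18) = [0, 3, 2, 10, 18, 5, 6, 15, 1, 9, 7, 11, 12, 13, 14, 8, 16, 17, 4]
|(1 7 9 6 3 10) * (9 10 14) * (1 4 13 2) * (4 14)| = 10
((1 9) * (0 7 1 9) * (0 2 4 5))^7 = ((9)(0 7 1 2 4 5))^7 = (9)(0 7 1 2 4 5)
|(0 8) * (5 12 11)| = 6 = |(0 8)(5 12 11)|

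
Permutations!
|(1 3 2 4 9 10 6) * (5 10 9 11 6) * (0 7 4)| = 8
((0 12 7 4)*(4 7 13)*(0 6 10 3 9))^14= (0 3 6 13)(4 12 9 10)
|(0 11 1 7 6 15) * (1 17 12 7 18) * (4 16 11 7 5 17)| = |(0 7 6 15)(1 18)(4 16 11)(5 17 12)| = 12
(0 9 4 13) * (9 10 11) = [10, 1, 2, 3, 13, 5, 6, 7, 8, 4, 11, 9, 12, 0] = (0 10 11 9 4 13)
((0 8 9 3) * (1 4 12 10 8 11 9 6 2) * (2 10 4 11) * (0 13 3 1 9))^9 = (0 11 1 9 2)(3 13)(4 12)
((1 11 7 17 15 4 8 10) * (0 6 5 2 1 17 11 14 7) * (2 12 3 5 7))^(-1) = ((0 6 7 11)(1 14 2)(3 5 12)(4 8 10 17 15))^(-1) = (0 11 7 6)(1 2 14)(3 12 5)(4 15 17 10 8)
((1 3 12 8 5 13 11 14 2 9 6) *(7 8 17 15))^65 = ((1 3 12 17 15 7 8 5 13 11 14 2 9 6))^65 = (1 11 15 6 13 17 9 5 12 2 8 3 14 7)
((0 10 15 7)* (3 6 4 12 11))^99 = ((0 10 15 7)(3 6 4 12 11))^99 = (0 7 15 10)(3 11 12 4 6)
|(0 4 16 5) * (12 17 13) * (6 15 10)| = |(0 4 16 5)(6 15 10)(12 17 13)| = 12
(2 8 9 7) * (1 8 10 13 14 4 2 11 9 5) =[0, 8, 10, 3, 2, 1, 6, 11, 5, 7, 13, 9, 12, 14, 4] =(1 8 5)(2 10 13 14 4)(7 11 9)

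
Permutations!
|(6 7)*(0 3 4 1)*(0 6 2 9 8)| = 9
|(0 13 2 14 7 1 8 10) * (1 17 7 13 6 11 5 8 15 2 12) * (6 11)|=|(0 11 5 8 10)(1 15 2 14 13 12)(7 17)|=30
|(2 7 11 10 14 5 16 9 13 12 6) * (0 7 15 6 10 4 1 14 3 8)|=42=|(0 7 11 4 1 14 5 16 9 13 12 10 3 8)(2 15 6)|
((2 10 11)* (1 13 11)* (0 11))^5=((0 11 2 10 1 13))^5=(0 13 1 10 2 11)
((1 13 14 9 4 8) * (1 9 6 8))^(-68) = ((1 13 14 6 8 9 4))^(-68) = (1 14 8 4 13 6 9)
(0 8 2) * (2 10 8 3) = (0 3 2)(8 10) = [3, 1, 0, 2, 4, 5, 6, 7, 10, 9, 8]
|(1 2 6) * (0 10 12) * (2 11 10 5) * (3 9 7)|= |(0 5 2 6 1 11 10 12)(3 9 7)|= 24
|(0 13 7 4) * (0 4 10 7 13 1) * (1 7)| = 4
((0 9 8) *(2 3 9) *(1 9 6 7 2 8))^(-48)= ((0 8)(1 9)(2 3 6 7))^(-48)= (9)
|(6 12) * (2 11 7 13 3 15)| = |(2 11 7 13 3 15)(6 12)| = 6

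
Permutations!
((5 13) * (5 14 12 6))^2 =((5 13 14 12 6))^2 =(5 14 6 13 12)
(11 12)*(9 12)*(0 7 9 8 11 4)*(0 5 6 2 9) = (0 7)(2 9 12 4 5 6)(8 11) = [7, 1, 9, 3, 5, 6, 2, 0, 11, 12, 10, 8, 4]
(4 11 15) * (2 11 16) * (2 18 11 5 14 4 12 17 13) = [0, 1, 5, 3, 16, 14, 6, 7, 8, 9, 10, 15, 17, 2, 4, 12, 18, 13, 11] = (2 5 14 4 16 18 11 15 12 17 13)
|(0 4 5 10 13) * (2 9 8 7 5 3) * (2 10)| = |(0 4 3 10 13)(2 9 8 7 5)| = 5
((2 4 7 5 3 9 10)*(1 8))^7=((1 8)(2 4 7 5 3 9 10))^7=(10)(1 8)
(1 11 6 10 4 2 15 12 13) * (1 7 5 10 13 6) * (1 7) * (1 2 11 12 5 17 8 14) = (1 12 6 13 2 15 5 10 4 11 7 17 8 14) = [0, 12, 15, 3, 11, 10, 13, 17, 14, 9, 4, 7, 6, 2, 1, 5, 16, 8]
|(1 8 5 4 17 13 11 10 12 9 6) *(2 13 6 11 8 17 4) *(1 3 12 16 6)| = 28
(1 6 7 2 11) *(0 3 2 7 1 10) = (0 3 2 11 10)(1 6) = [3, 6, 11, 2, 4, 5, 1, 7, 8, 9, 0, 10]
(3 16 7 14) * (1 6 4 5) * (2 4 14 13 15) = (1 6 14 3 16 7 13 15 2 4 5) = [0, 6, 4, 16, 5, 1, 14, 13, 8, 9, 10, 11, 12, 15, 3, 2, 7]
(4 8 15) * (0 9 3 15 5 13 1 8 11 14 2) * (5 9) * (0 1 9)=(0 5 13 9 3 15 4 11 14 2 1 8)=[5, 8, 1, 15, 11, 13, 6, 7, 0, 3, 10, 14, 12, 9, 2, 4]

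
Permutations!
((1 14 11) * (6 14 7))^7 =((1 7 6 14 11))^7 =(1 6 11 7 14)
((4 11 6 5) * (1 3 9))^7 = ((1 3 9)(4 11 6 5))^7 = (1 3 9)(4 5 6 11)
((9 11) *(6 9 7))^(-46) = (6 11)(7 9)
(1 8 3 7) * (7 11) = [0, 8, 2, 11, 4, 5, 6, 1, 3, 9, 10, 7] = (1 8 3 11 7)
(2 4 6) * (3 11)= [0, 1, 4, 11, 6, 5, 2, 7, 8, 9, 10, 3]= (2 4 6)(3 11)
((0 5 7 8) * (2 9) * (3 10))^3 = (0 8 7 5)(2 9)(3 10)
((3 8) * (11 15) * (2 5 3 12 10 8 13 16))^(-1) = (2 16 13 3 5)(8 10 12)(11 15)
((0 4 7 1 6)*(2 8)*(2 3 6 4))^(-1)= (0 6 3 8 2)(1 7 4)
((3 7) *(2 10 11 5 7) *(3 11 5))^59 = (2 3 11 7 5 10)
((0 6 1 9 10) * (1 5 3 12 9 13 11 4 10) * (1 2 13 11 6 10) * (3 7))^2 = (1 4 11)(2 6 7 12)(3 9 13 5)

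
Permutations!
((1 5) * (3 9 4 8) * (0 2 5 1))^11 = ((0 2 5)(3 9 4 8))^11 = (0 5 2)(3 8 4 9)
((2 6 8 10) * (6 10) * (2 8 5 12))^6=(12)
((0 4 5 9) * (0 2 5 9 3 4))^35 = ((2 5 3 4 9))^35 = (9)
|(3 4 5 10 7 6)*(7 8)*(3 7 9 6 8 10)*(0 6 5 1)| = 9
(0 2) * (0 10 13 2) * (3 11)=(2 10 13)(3 11)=[0, 1, 10, 11, 4, 5, 6, 7, 8, 9, 13, 3, 12, 2]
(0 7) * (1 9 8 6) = (0 7)(1 9 8 6) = [7, 9, 2, 3, 4, 5, 1, 0, 6, 8]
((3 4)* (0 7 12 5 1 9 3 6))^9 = ((0 7 12 5 1 9 3 4 6))^9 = (12)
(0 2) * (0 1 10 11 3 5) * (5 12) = (0 2 1 10 11 3 12 5) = [2, 10, 1, 12, 4, 0, 6, 7, 8, 9, 11, 3, 5]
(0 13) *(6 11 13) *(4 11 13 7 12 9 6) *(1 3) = (0 4 11 7 12 9 6 13)(1 3) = [4, 3, 2, 1, 11, 5, 13, 12, 8, 6, 10, 7, 9, 0]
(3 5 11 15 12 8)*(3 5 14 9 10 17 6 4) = (3 14 9 10 17 6 4)(5 11 15 12 8) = [0, 1, 2, 14, 3, 11, 4, 7, 5, 10, 17, 15, 8, 13, 9, 12, 16, 6]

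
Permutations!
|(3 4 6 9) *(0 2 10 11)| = |(0 2 10 11)(3 4 6 9)| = 4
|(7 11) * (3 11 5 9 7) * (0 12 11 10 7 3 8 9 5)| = |(0 12 11 8 9 3 10 7)| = 8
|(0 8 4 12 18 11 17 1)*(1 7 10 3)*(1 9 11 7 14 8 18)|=|(0 18 7 10 3 9 11 17 14 8 4 12 1)|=13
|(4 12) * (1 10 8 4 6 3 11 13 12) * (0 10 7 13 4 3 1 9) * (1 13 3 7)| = |(0 10 8 7 3 11 4 9)(6 13 12)| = 24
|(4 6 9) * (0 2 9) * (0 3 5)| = |(0 2 9 4 6 3 5)| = 7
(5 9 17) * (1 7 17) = (1 7 17 5 9) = [0, 7, 2, 3, 4, 9, 6, 17, 8, 1, 10, 11, 12, 13, 14, 15, 16, 5]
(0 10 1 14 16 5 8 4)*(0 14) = (0 10 1)(4 14 16 5 8) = [10, 0, 2, 3, 14, 8, 6, 7, 4, 9, 1, 11, 12, 13, 16, 15, 5]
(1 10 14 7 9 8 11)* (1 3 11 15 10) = (3 11)(7 9 8 15 10 14) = [0, 1, 2, 11, 4, 5, 6, 9, 15, 8, 14, 3, 12, 13, 7, 10]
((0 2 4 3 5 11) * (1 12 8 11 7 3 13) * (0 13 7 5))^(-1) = (0 3 7 4 2)(1 13 11 8 12)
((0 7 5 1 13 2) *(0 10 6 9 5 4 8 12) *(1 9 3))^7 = (0 4 12 7 8)(1 13 2 10 6 3)(5 9)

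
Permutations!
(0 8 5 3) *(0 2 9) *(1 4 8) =(0 1 4 8 5 3 2 9) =[1, 4, 9, 2, 8, 3, 6, 7, 5, 0]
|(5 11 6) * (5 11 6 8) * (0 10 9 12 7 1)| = 12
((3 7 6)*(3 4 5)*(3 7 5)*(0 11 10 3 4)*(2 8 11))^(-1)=((0 2 8 11 10 3 5 7 6))^(-1)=(0 6 7 5 3 10 11 8 2)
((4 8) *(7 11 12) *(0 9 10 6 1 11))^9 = (0 9 10 6 1 11 12 7)(4 8)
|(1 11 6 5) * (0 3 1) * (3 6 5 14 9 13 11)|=14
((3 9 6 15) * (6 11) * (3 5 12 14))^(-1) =((3 9 11 6 15 5 12 14))^(-1) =(3 14 12 5 15 6 11 9)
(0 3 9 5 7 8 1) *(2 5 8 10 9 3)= [2, 0, 5, 3, 4, 7, 6, 10, 1, 8, 9]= (0 2 5 7 10 9 8 1)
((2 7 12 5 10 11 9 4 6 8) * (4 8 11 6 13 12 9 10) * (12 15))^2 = (2 9)(4 15 5 13 12)(6 10 11)(7 8)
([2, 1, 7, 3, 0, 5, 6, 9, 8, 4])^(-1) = (0 4 9 7 2)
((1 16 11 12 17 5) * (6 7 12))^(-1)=((1 16 11 6 7 12 17 5))^(-1)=(1 5 17 12 7 6 11 16)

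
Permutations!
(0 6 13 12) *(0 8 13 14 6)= [0, 1, 2, 3, 4, 5, 14, 7, 13, 9, 10, 11, 8, 12, 6]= (6 14)(8 13 12)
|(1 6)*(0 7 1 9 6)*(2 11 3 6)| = |(0 7 1)(2 11 3 6 9)| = 15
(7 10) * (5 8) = [0, 1, 2, 3, 4, 8, 6, 10, 5, 9, 7] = (5 8)(7 10)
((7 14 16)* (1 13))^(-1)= (1 13)(7 16 14)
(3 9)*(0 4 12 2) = (0 4 12 2)(3 9) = [4, 1, 0, 9, 12, 5, 6, 7, 8, 3, 10, 11, 2]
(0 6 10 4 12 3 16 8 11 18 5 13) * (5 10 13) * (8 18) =(0 6 13)(3 16 18 10 4 12)(8 11) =[6, 1, 2, 16, 12, 5, 13, 7, 11, 9, 4, 8, 3, 0, 14, 15, 18, 17, 10]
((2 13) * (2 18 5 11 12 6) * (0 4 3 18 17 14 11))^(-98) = (0 3 5 4 18)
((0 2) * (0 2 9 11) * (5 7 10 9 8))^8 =(0 8 5 7 10 9 11)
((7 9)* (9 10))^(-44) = ((7 10 9))^(-44) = (7 10 9)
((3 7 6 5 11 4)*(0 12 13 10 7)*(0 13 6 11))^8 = ((0 12 6 5)(3 13 10 7 11 4))^8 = (3 10 11)(4 13 7)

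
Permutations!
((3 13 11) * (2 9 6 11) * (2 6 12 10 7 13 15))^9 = (2 15 3 11 6 13 7 10 12 9)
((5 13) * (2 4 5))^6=(2 5)(4 13)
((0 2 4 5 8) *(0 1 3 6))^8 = (8) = ((0 2 4 5 8 1 3 6))^8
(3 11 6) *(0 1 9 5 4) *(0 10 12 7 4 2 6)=(0 1 9 5 2 6 3 11)(4 10 12 7)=[1, 9, 6, 11, 10, 2, 3, 4, 8, 5, 12, 0, 7]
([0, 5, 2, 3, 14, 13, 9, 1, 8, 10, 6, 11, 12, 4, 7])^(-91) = (1 7 14 4 13 5)(6 10 9)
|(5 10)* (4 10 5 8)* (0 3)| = 6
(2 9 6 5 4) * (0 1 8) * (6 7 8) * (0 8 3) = (0 1 6 5 4 2 9 7 3) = [1, 6, 9, 0, 2, 4, 5, 3, 8, 7]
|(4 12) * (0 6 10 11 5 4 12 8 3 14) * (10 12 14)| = 12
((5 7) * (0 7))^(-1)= ((0 7 5))^(-1)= (0 5 7)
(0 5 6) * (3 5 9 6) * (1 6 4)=(0 9 4 1 6)(3 5)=[9, 6, 2, 5, 1, 3, 0, 7, 8, 4]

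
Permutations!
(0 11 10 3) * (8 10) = (0 11 8 10 3) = [11, 1, 2, 0, 4, 5, 6, 7, 10, 9, 3, 8]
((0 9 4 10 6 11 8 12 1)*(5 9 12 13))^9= ((0 12 1)(4 10 6 11 8 13 5 9))^9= (4 10 6 11 8 13 5 9)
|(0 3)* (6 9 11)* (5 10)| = |(0 3)(5 10)(6 9 11)| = 6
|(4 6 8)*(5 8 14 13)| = 6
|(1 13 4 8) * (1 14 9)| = 6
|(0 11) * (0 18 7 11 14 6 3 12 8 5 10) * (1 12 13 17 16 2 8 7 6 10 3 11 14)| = 42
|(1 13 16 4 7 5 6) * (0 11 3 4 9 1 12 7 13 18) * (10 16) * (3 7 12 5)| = |(0 11 7 3 4 13 10 16 9 1 18)(5 6)| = 22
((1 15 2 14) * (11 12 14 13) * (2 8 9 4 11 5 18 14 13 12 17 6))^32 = (1 4 2 18 8 17 13)(5 15 11 12 14 9 6)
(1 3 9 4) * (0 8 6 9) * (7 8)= (0 7 8 6 9 4 1 3)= [7, 3, 2, 0, 1, 5, 9, 8, 6, 4]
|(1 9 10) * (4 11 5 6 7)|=|(1 9 10)(4 11 5 6 7)|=15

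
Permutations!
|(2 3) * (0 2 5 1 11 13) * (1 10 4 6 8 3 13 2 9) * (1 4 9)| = 35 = |(0 1 11 2 13)(3 5 10 9 4 6 8)|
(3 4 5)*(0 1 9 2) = [1, 9, 0, 4, 5, 3, 6, 7, 8, 2] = (0 1 9 2)(3 4 5)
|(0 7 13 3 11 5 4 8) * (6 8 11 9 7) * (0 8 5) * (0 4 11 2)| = 12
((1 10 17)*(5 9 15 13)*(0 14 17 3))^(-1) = (0 3 10 1 17 14)(5 13 15 9)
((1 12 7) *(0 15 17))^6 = (17)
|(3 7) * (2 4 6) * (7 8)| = |(2 4 6)(3 8 7)| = 3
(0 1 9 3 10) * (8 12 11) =(0 1 9 3 10)(8 12 11) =[1, 9, 2, 10, 4, 5, 6, 7, 12, 3, 0, 8, 11]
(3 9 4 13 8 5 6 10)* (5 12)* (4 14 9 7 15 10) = (3 7 15 10)(4 13 8 12 5 6)(9 14) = [0, 1, 2, 7, 13, 6, 4, 15, 12, 14, 3, 11, 5, 8, 9, 10]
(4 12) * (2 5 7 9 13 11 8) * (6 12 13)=(2 5 7 9 6 12 4 13 11 8)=[0, 1, 5, 3, 13, 7, 12, 9, 2, 6, 10, 8, 4, 11]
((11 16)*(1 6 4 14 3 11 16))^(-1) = (16)(1 11 3 14 4 6)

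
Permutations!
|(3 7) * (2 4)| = 2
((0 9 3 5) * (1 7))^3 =(0 5 3 9)(1 7)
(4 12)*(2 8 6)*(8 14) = (2 14 8 6)(4 12) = [0, 1, 14, 3, 12, 5, 2, 7, 6, 9, 10, 11, 4, 13, 8]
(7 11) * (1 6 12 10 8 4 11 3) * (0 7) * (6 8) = (0 7 3 1 8 4 11)(6 12 10) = [7, 8, 2, 1, 11, 5, 12, 3, 4, 9, 6, 0, 10]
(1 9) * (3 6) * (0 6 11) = (0 6 3 11)(1 9) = [6, 9, 2, 11, 4, 5, 3, 7, 8, 1, 10, 0]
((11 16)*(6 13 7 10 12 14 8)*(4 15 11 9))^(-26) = ((4 15 11 16 9)(6 13 7 10 12 14 8))^(-26) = (4 9 16 11 15)(6 7 12 8 13 10 14)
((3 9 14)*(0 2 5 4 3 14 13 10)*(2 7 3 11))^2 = ((14)(0 7 3 9 13 10)(2 5 4 11))^2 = (14)(0 3 13)(2 4)(5 11)(7 9 10)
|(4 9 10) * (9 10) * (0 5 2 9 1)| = 10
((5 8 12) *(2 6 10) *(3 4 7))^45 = (12)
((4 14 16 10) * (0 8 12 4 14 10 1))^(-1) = ((0 8 12 4 10 14 16 1))^(-1) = (0 1 16 14 10 4 12 8)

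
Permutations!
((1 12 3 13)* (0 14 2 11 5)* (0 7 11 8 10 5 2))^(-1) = ((0 14)(1 12 3 13)(2 8 10 5 7 11))^(-1) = (0 14)(1 13 3 12)(2 11 7 5 10 8)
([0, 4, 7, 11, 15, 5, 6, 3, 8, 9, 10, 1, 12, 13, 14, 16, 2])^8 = (16)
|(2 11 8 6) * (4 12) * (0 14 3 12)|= 20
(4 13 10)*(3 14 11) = [0, 1, 2, 14, 13, 5, 6, 7, 8, 9, 4, 3, 12, 10, 11] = (3 14 11)(4 13 10)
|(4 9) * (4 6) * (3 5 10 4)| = 6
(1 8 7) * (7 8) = (8)(1 7) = [0, 7, 2, 3, 4, 5, 6, 1, 8]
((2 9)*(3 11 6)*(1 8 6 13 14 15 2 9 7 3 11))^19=((1 8 6 11 13 14 15 2 7 3))^19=(1 3 7 2 15 14 13 11 6 8)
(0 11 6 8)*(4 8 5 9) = (0 11 6 5 9 4 8) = [11, 1, 2, 3, 8, 9, 5, 7, 0, 4, 10, 6]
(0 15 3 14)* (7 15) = [7, 1, 2, 14, 4, 5, 6, 15, 8, 9, 10, 11, 12, 13, 0, 3] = (0 7 15 3 14)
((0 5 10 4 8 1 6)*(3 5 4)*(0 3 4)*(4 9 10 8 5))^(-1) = ((1 6 3 4 5 8)(9 10))^(-1) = (1 8 5 4 3 6)(9 10)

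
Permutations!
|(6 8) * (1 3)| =2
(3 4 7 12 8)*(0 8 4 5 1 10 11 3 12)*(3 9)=(0 8 12 4 7)(1 10 11 9 3 5)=[8, 10, 2, 5, 7, 1, 6, 0, 12, 3, 11, 9, 4]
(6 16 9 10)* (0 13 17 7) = [13, 1, 2, 3, 4, 5, 16, 0, 8, 10, 6, 11, 12, 17, 14, 15, 9, 7] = (0 13 17 7)(6 16 9 10)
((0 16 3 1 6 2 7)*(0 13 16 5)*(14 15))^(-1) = (0 5)(1 3 16 13 7 2 6)(14 15)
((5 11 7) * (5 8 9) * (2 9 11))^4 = (2 9 5)(7 8 11)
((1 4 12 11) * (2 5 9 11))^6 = ((1 4 12 2 5 9 11))^6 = (1 11 9 5 2 12 4)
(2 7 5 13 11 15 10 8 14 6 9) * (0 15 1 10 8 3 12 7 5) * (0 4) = (0 15 8 14 6 9 2 5 13 11 1 10 3 12 7 4) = [15, 10, 5, 12, 0, 13, 9, 4, 14, 2, 3, 1, 7, 11, 6, 8]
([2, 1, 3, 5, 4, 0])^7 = [5, 1, 0, 2, 4, 3]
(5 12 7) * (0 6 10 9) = [6, 1, 2, 3, 4, 12, 10, 5, 8, 0, 9, 11, 7] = (0 6 10 9)(5 12 7)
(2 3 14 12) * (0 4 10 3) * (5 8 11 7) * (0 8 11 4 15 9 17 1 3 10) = (0 15 9 17 1 3 14 12 2 8 4)(5 11 7) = [15, 3, 8, 14, 0, 11, 6, 5, 4, 17, 10, 7, 2, 13, 12, 9, 16, 1]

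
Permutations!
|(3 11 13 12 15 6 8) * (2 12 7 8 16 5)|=|(2 12 15 6 16 5)(3 11 13 7 8)|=30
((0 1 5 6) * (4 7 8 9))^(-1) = (0 6 5 1)(4 9 8 7)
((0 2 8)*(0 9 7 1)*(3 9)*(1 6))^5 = ((0 2 8 3 9 7 6 1))^5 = (0 7 8 1 9 2 6 3)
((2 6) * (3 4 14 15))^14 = (3 14)(4 15)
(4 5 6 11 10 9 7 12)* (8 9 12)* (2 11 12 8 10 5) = (2 11 5 6 12 4)(7 10 8 9) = [0, 1, 11, 3, 2, 6, 12, 10, 9, 7, 8, 5, 4]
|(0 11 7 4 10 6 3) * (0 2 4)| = |(0 11 7)(2 4 10 6 3)| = 15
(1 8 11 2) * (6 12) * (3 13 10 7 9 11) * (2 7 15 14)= [0, 8, 1, 13, 4, 5, 12, 9, 3, 11, 15, 7, 6, 10, 2, 14]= (1 8 3 13 10 15 14 2)(6 12)(7 9 11)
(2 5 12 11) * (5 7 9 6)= (2 7 9 6 5 12 11)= [0, 1, 7, 3, 4, 12, 5, 9, 8, 6, 10, 2, 11]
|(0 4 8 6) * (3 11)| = |(0 4 8 6)(3 11)| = 4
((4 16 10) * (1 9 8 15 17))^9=(1 17 15 8 9)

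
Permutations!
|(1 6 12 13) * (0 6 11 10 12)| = 10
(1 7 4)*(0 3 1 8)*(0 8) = [3, 7, 2, 1, 0, 5, 6, 4, 8] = (8)(0 3 1 7 4)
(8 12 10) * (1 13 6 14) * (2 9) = [0, 13, 9, 3, 4, 5, 14, 7, 12, 2, 8, 11, 10, 6, 1] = (1 13 6 14)(2 9)(8 12 10)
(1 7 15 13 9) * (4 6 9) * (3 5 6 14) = (1 7 15 13 4 14 3 5 6 9) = [0, 7, 2, 5, 14, 6, 9, 15, 8, 1, 10, 11, 12, 4, 3, 13]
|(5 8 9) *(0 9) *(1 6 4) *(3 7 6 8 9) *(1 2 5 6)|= 5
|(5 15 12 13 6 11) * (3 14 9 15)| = |(3 14 9 15 12 13 6 11 5)| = 9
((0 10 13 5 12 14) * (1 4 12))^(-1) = (0 14 12 4 1 5 13 10)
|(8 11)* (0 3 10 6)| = |(0 3 10 6)(8 11)| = 4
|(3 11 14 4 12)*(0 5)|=10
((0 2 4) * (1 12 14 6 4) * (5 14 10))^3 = ((0 2 1 12 10 5 14 6 4))^3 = (0 12 14)(1 5 4)(2 10 6)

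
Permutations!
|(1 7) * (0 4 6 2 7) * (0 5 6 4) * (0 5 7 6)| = |(0 5)(1 7)(2 6)| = 2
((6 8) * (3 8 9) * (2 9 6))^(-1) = (2 8 3 9)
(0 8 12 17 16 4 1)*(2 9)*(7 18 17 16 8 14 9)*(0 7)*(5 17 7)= [14, 5, 0, 3, 1, 17, 6, 18, 12, 2, 10, 11, 16, 13, 9, 15, 4, 8, 7]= (0 14 9 2)(1 5 17 8 12 16 4)(7 18)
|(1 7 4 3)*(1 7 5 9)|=|(1 5 9)(3 7 4)|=3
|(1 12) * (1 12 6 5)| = 3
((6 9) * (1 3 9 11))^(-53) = ((1 3 9 6 11))^(-53) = (1 9 11 3 6)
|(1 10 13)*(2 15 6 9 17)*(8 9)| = 6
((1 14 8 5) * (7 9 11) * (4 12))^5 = (1 14 8 5)(4 12)(7 11 9)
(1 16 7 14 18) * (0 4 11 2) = (0 4 11 2)(1 16 7 14 18) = [4, 16, 0, 3, 11, 5, 6, 14, 8, 9, 10, 2, 12, 13, 18, 15, 7, 17, 1]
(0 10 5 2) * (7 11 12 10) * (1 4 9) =[7, 4, 0, 3, 9, 2, 6, 11, 8, 1, 5, 12, 10] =(0 7 11 12 10 5 2)(1 4 9)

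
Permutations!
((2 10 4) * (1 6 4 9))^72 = (10)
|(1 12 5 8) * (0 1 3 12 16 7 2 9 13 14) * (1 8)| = |(0 8 3 12 5 1 16 7 2 9 13 14)| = 12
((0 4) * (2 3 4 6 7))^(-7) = ((0 6 7 2 3 4))^(-7) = (0 4 3 2 7 6)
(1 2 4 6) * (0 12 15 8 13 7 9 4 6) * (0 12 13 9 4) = [13, 2, 6, 3, 12, 5, 1, 4, 9, 0, 10, 11, 15, 7, 14, 8] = (0 13 7 4 12 15 8 9)(1 2 6)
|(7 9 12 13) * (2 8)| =4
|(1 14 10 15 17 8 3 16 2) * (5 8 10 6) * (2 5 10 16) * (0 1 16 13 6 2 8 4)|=70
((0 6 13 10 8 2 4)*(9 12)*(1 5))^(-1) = ((0 6 13 10 8 2 4)(1 5)(9 12))^(-1) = (0 4 2 8 10 13 6)(1 5)(9 12)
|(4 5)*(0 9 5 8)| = |(0 9 5 4 8)| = 5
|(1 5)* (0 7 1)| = |(0 7 1 5)| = 4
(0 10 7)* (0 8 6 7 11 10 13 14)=(0 13 14)(6 7 8)(10 11)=[13, 1, 2, 3, 4, 5, 7, 8, 6, 9, 11, 10, 12, 14, 0]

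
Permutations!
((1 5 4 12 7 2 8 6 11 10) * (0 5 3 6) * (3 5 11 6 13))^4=((0 11 10 1 5 4 12 7 2 8)(3 13))^4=(13)(0 5 2 10 12)(1 7 11 4 8)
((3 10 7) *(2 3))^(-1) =(2 7 10 3)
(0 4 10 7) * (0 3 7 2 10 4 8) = (0 8)(2 10)(3 7) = [8, 1, 10, 7, 4, 5, 6, 3, 0, 9, 2]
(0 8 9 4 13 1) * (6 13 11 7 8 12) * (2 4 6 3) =(0 12 3 2 4 11 7 8 9 6 13 1) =[12, 0, 4, 2, 11, 5, 13, 8, 9, 6, 10, 7, 3, 1]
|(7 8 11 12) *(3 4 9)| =|(3 4 9)(7 8 11 12)| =12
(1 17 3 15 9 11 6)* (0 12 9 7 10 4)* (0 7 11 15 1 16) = (0 12 9 15 11 6 16)(1 17 3)(4 7 10) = [12, 17, 2, 1, 7, 5, 16, 10, 8, 15, 4, 6, 9, 13, 14, 11, 0, 3]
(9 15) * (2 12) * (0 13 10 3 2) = (0 13 10 3 2 12)(9 15) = [13, 1, 12, 2, 4, 5, 6, 7, 8, 15, 3, 11, 0, 10, 14, 9]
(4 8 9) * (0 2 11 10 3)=(0 2 11 10 3)(4 8 9)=[2, 1, 11, 0, 8, 5, 6, 7, 9, 4, 3, 10]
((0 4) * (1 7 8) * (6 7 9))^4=(1 8 7 6 9)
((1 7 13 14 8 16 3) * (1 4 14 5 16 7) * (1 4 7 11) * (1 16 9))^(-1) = (1 9 5 13 7 3 16 11 8 14 4)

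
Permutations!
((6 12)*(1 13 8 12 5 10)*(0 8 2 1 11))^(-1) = (0 11 10 5 6 12 8)(1 2 13)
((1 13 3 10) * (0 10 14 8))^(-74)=(0 13 8 1 14 10 3)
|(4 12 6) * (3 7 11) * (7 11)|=|(3 11)(4 12 6)|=6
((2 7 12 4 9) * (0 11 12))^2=((0 11 12 4 9 2 7))^2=(0 12 9 7 11 4 2)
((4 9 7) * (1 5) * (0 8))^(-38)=((0 8)(1 5)(4 9 7))^(-38)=(4 9 7)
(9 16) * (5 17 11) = (5 17 11)(9 16) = [0, 1, 2, 3, 4, 17, 6, 7, 8, 16, 10, 5, 12, 13, 14, 15, 9, 11]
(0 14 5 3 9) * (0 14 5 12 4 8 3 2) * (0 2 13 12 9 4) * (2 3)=[5, 1, 3, 4, 8, 13, 6, 7, 2, 14, 10, 11, 0, 12, 9]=(0 5 13 12)(2 3 4 8)(9 14)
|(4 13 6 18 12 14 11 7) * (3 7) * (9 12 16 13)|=28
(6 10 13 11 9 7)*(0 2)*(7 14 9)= (0 2)(6 10 13 11 7)(9 14)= [2, 1, 0, 3, 4, 5, 10, 6, 8, 14, 13, 7, 12, 11, 9]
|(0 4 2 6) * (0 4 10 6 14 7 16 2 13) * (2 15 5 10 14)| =10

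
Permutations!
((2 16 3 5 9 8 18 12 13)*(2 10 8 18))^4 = ((2 16 3 5 9 18 12 13 10 8))^4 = (2 9 10 3 12)(5 13 16 18 8)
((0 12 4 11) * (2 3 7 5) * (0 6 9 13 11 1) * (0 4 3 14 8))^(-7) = (0 12 3 7 5 2 14 8)(1 4)(6 9 13 11)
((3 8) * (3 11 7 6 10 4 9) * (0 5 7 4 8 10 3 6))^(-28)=(11)(0 7 5)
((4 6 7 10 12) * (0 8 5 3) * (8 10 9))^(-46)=((0 10 12 4 6 7 9 8 5 3))^(-46)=(0 6 5 12 9)(3 4 8 10 7)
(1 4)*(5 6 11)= (1 4)(5 6 11)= [0, 4, 2, 3, 1, 6, 11, 7, 8, 9, 10, 5]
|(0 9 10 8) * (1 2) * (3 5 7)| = |(0 9 10 8)(1 2)(3 5 7)| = 12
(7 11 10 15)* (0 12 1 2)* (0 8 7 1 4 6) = [12, 2, 8, 3, 6, 5, 0, 11, 7, 9, 15, 10, 4, 13, 14, 1] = (0 12 4 6)(1 2 8 7 11 10 15)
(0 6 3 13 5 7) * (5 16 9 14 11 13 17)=[6, 1, 2, 17, 4, 7, 3, 0, 8, 14, 10, 13, 12, 16, 11, 15, 9, 5]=(0 6 3 17 5 7)(9 14 11 13 16)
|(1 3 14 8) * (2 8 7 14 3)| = 6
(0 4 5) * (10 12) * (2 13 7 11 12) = [4, 1, 13, 3, 5, 0, 6, 11, 8, 9, 2, 12, 10, 7] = (0 4 5)(2 13 7 11 12 10)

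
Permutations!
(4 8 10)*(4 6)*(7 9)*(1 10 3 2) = [0, 10, 1, 2, 8, 5, 4, 9, 3, 7, 6] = (1 10 6 4 8 3 2)(7 9)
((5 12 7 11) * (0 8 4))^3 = ((0 8 4)(5 12 7 11))^3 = (5 11 7 12)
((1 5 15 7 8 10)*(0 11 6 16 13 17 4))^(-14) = (17)(1 8 15)(5 10 7)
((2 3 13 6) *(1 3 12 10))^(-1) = (1 10 12 2 6 13 3)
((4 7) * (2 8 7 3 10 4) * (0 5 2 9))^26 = (0 2 7)(3 4 10)(5 8 9)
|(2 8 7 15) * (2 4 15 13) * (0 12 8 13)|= |(0 12 8 7)(2 13)(4 15)|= 4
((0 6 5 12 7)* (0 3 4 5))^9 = (0 6)(3 7 12 5 4)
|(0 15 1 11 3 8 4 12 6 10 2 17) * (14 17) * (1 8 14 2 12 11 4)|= |(0 15 8 1 4 11 3 14 17)(6 10 12)|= 9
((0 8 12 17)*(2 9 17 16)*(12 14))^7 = ((0 8 14 12 16 2 9 17))^7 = (0 17 9 2 16 12 14 8)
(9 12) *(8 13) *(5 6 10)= (5 6 10)(8 13)(9 12)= [0, 1, 2, 3, 4, 6, 10, 7, 13, 12, 5, 11, 9, 8]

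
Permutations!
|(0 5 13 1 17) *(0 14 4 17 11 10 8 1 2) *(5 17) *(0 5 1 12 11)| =|(0 17 14 4 1)(2 5 13)(8 12 11 10)| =60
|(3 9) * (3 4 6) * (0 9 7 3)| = 4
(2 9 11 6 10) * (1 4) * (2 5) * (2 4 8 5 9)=(1 8 5 4)(6 10 9 11)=[0, 8, 2, 3, 1, 4, 10, 7, 5, 11, 9, 6]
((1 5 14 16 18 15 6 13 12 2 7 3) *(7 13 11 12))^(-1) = ((1 5 14 16 18 15 6 11 12 2 13 7 3))^(-1) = (1 3 7 13 2 12 11 6 15 18 16 14 5)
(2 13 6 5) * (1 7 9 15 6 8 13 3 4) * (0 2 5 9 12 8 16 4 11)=(0 2 3 11)(1 7 12 8 13 16 4)(6 9 15)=[2, 7, 3, 11, 1, 5, 9, 12, 13, 15, 10, 0, 8, 16, 14, 6, 4]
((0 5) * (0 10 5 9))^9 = (0 9)(5 10)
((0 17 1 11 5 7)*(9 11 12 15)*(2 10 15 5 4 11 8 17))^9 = ((0 2 10 15 9 8 17 1 12 5 7)(4 11))^9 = (0 5 1 8 15 2 7 12 17 9 10)(4 11)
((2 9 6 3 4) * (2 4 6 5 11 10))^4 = (2 10 11 5 9) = ((2 9 5 11 10)(3 6))^4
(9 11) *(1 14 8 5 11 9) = [0, 14, 2, 3, 4, 11, 6, 7, 5, 9, 10, 1, 12, 13, 8] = (1 14 8 5 11)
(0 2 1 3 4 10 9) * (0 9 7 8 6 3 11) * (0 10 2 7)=(0 7 8 6 3 4 2 1 11 10)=[7, 11, 1, 4, 2, 5, 3, 8, 6, 9, 0, 10]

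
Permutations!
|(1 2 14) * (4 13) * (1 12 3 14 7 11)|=|(1 2 7 11)(3 14 12)(4 13)|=12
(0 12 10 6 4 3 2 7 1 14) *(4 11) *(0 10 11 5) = (0 12 11 4 3 2 7 1 14 10 6 5) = [12, 14, 7, 2, 3, 0, 5, 1, 8, 9, 6, 4, 11, 13, 10]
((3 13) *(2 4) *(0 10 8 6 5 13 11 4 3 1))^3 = ((0 10 8 6 5 13 1)(2 3 11 4))^3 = (0 6 1 8 13 10 5)(2 4 11 3)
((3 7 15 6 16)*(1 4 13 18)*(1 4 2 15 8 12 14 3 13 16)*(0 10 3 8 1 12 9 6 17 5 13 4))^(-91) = (0 5 2 3 18 17 1 10 13 15 7)(4 16)(6 9 8 14 12)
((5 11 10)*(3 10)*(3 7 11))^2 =((3 10 5)(7 11))^2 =(11)(3 5 10)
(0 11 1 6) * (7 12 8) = (0 11 1 6)(7 12 8) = [11, 6, 2, 3, 4, 5, 0, 12, 7, 9, 10, 1, 8]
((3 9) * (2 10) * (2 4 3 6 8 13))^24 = (13)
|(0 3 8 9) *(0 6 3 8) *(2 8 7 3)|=12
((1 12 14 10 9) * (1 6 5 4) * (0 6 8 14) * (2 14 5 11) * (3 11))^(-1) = ((0 6 3 11 2 14 10 9 8 5 4 1 12))^(-1) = (0 12 1 4 5 8 9 10 14 2 11 3 6)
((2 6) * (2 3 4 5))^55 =(6)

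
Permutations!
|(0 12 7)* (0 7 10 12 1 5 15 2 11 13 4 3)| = |(0 1 5 15 2 11 13 4 3)(10 12)| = 18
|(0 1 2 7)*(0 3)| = 5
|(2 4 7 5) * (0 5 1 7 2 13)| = 6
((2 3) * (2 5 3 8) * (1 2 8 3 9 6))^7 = ((1 2 3 5 9 6))^7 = (1 2 3 5 9 6)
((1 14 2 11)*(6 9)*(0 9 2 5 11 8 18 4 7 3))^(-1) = (0 3 7 4 18 8 2 6 9)(1 11 5 14)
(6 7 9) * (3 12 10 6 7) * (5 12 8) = (3 8 5 12 10 6)(7 9) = [0, 1, 2, 8, 4, 12, 3, 9, 5, 7, 6, 11, 10]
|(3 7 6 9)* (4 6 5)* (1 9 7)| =|(1 9 3)(4 6 7 5)| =12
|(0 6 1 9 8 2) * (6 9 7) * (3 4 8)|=6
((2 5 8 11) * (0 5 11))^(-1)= ((0 5 8)(2 11))^(-1)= (0 8 5)(2 11)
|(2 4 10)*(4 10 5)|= 2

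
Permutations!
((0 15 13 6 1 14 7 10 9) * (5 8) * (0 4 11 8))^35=(0 4 14 15 11 7 13 8 10 6 5 9 1)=((0 15 13 6 1 14 7 10 9 4 11 8 5))^35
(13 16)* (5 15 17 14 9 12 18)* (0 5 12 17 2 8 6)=(0 5 15 2 8 6)(9 17 14)(12 18)(13 16)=[5, 1, 8, 3, 4, 15, 0, 7, 6, 17, 10, 11, 18, 16, 9, 2, 13, 14, 12]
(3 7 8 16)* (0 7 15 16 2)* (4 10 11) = (0 7 8 2)(3 15 16)(4 10 11) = [7, 1, 0, 15, 10, 5, 6, 8, 2, 9, 11, 4, 12, 13, 14, 16, 3]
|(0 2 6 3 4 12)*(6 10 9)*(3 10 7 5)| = 21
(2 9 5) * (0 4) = [4, 1, 9, 3, 0, 2, 6, 7, 8, 5] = (0 4)(2 9 5)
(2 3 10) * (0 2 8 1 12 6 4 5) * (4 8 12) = (0 2 3 10 12 6 8 1 4 5) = [2, 4, 3, 10, 5, 0, 8, 7, 1, 9, 12, 11, 6]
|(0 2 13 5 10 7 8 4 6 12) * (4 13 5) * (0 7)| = 12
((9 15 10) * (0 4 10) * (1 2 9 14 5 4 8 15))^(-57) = ((0 8 15)(1 2 9)(4 10 14 5))^(-57) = (15)(4 5 14 10)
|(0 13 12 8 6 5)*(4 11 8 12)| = 7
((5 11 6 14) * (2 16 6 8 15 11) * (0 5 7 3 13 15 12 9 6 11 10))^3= ((0 5 2 16 11 8 12 9 6 14 7 3 13 15 10))^3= (0 16 12 14 13)(2 8 6 3 10)(5 11 9 7 15)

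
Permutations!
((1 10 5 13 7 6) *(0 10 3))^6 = ((0 10 5 13 7 6 1 3))^6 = (0 1 7 5)(3 6 13 10)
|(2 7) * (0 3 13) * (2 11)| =3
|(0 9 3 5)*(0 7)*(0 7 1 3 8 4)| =|(0 9 8 4)(1 3 5)| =12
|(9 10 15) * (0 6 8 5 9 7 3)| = 9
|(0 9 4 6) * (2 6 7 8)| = 7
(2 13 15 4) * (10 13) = [0, 1, 10, 3, 2, 5, 6, 7, 8, 9, 13, 11, 12, 15, 14, 4] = (2 10 13 15 4)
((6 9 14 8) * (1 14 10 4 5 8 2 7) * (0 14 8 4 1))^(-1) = ((0 14 2 7)(1 8 6 9 10)(4 5))^(-1) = (0 7 2 14)(1 10 9 6 8)(4 5)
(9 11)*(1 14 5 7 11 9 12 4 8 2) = (1 14 5 7 11 12 4 8 2) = [0, 14, 1, 3, 8, 7, 6, 11, 2, 9, 10, 12, 4, 13, 5]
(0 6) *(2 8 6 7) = (0 7 2 8 6) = [7, 1, 8, 3, 4, 5, 0, 2, 6]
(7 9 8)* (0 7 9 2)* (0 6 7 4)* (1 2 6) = [4, 2, 1, 3, 0, 5, 7, 6, 9, 8] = (0 4)(1 2)(6 7)(8 9)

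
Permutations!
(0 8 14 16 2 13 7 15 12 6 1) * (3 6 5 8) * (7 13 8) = (0 3 6 1)(2 8 14 16)(5 7 15 12) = [3, 0, 8, 6, 4, 7, 1, 15, 14, 9, 10, 11, 5, 13, 16, 12, 2]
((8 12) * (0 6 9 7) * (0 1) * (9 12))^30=(0 12 9 1 6 8 7)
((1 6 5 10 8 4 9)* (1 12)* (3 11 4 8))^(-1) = ((1 6 5 10 3 11 4 9 12))^(-1) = (1 12 9 4 11 3 10 5 6)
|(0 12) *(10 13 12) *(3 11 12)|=6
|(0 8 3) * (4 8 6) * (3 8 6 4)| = 4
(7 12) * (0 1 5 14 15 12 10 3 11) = [1, 5, 2, 11, 4, 14, 6, 10, 8, 9, 3, 0, 7, 13, 15, 12] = (0 1 5 14 15 12 7 10 3 11)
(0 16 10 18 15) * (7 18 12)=(0 16 10 12 7 18 15)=[16, 1, 2, 3, 4, 5, 6, 18, 8, 9, 12, 11, 7, 13, 14, 0, 10, 17, 15]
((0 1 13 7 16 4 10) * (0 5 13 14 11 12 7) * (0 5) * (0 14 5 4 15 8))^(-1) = ((0 1 5 13 4 10 14 11 12 7 16 15 8))^(-1) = (0 8 15 16 7 12 11 14 10 4 13 5 1)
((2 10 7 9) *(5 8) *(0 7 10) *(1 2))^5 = (10)(5 8)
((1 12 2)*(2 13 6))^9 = ((1 12 13 6 2))^9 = (1 2 6 13 12)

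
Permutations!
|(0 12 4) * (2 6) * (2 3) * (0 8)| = |(0 12 4 8)(2 6 3)| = 12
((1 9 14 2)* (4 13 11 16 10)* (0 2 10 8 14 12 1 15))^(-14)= ((0 2 15)(1 9 12)(4 13 11 16 8 14 10))^(-14)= (16)(0 2 15)(1 9 12)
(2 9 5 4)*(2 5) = (2 9)(4 5) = [0, 1, 9, 3, 5, 4, 6, 7, 8, 2]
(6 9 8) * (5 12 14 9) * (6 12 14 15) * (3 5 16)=(3 5 14 9 8 12 15 6 16)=[0, 1, 2, 5, 4, 14, 16, 7, 12, 8, 10, 11, 15, 13, 9, 6, 3]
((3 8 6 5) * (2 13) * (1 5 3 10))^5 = (1 10 5)(2 13)(3 6 8)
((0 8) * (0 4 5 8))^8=(4 8 5)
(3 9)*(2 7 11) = (2 7 11)(3 9) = [0, 1, 7, 9, 4, 5, 6, 11, 8, 3, 10, 2]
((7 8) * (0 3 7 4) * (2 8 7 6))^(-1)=((0 3 6 2 8 4))^(-1)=(0 4 8 2 6 3)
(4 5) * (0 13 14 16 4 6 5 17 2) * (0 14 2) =(0 13 2 14 16 4 17)(5 6) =[13, 1, 14, 3, 17, 6, 5, 7, 8, 9, 10, 11, 12, 2, 16, 15, 4, 0]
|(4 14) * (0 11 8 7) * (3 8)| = 10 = |(0 11 3 8 7)(4 14)|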